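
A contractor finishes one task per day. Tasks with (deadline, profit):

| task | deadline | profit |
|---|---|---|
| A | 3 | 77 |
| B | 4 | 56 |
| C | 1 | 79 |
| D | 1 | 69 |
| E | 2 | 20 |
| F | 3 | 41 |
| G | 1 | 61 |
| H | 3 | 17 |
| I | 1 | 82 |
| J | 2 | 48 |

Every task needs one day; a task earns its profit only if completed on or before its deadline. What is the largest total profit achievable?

Sort by profit descending; place each in the latest free slot ≤ its deadline.
By profit: I(d1,82), C(d1,79), A(d3,77), D(d1,69), G(d1,61), B(d4,56), J(d2,48), F(d3,41), E(d2,20), H(d3,17)
I→slot 1; C skipped; A→slot 3; D skipped; G skipped; B→slot 4; J→slot 2; F skipped; E skipped; H skipped.
Profit = 82 + 48 + 77 + 56 = 263

263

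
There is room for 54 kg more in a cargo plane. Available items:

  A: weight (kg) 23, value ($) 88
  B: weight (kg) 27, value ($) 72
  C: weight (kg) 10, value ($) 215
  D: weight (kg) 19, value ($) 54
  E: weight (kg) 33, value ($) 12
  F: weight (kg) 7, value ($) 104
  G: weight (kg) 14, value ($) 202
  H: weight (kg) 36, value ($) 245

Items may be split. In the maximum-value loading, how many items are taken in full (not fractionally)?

3

Greedy by value/weight ratio, highest first.
Order: C (215/10=21.50) > F (104/7=14.86) > G (202/14=14.43) > H (245/36=6.81) > A (88/23=3.83) > D (54/19=2.84) > B (72/27=2.67) > E (12/33=0.36)
Fill: take C (10 @ 215) → take F (7 @ 104) → take G (14 @ 202) → take 23/36 of H → 156.53; 54/54 used.
3 item(s) taken whole; one partial (take 23/36 of H).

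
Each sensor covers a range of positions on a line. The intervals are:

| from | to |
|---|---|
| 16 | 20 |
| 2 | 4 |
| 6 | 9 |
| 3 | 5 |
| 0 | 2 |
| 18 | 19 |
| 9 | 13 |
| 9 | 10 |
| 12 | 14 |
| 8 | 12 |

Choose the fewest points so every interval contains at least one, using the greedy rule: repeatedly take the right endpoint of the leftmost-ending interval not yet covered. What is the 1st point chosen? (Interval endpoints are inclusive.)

Sort by right endpoint; whenever an interval is uncovered, place a point at its right end.
By right end: [0,2]  [2,4]  [3,5]  [6,9]  [9,10]  [8,12]  [9,13]  [12,14]  [18,19]  [16,20]
[0,2] uncovered → point at 2; [3,5] uncovered → point at 5; [6,9] uncovered → point at 9; [12,14] uncovered → point at 14; [18,19] uncovered → point at 19.
Points: 2, 5, 9, 14, 19 (5 total).

2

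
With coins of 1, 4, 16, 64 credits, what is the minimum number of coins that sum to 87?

6

Greedy: take as many of the largest coin as possible, then repeat with the remainder.
87 = 1×64 + 1×16 + 1×4 + 3×1
Total coins = 1 + 1 + 1 + 3 = 6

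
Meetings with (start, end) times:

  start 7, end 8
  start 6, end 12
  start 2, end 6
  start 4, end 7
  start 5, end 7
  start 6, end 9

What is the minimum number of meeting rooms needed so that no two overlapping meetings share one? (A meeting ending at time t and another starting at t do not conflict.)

starts: [2, 4, 5, 6, 6, 7]
ends:   [6, 7, 7, 8, 9, 12]
s2→1 s4→2 s5→3 e6→2 s6→3 s6→4  — peak 4.

4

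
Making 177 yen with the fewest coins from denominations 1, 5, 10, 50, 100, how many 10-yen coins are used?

Use the largest denomination that fits, subtract, and repeat.
177 = 1×100 + 1×50 + 2×10 + 1×5 + 2×1
Count of 10: 2

2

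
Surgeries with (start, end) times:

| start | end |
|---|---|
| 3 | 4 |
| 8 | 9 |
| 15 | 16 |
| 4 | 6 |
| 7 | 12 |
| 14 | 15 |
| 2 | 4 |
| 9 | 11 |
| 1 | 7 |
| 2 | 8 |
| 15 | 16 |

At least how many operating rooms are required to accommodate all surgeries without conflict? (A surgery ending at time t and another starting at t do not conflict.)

4

Count concurrent intervals with a sweep; the peak is the room count.
starts: [1, 2, 2, 3, 4, 7, 8, 9, 14, 15, 15]
ends:   [4, 4, 6, 7, 8, 9, 11, 12, 15, 16, 16]
s1→1 s2→2 s2→3 s3→4  — peak 4.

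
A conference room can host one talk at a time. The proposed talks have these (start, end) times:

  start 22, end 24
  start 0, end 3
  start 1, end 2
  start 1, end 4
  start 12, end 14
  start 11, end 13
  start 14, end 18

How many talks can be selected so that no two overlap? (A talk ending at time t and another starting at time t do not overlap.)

4

Sorted by end: (1,2)  (0,3)  (1,4)  (11,13)  (12,14)  (14,18)  (22,24)
take (1,2); skip (0,3); skip (1,4); take (11,13); take (14,18); take (22,24).
Selected 4 talks.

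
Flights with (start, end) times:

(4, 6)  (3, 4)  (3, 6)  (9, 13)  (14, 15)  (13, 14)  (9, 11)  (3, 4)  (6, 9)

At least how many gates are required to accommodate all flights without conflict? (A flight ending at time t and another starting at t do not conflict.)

3

Count concurrent intervals with a sweep; the peak is the room count.
Events (time:±→running): 3:+→1 3:+→2 3:+→3 … peak 3.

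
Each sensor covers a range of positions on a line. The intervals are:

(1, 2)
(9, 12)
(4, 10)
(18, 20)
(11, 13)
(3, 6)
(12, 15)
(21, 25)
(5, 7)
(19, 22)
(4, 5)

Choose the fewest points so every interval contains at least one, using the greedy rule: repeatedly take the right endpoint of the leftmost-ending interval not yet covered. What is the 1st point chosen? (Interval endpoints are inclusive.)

Sort by right endpoint; whenever an interval is uncovered, place a point at its right end.
Sorted: [1,2] [4,5] [3,6] [5,7] [4,10] [9,12] [11,13] [12,15] [18,20] [19,22] [21,25]
{[1,2]} hit by 2; {[4,5],[3,6],[5,7],[4,10]} hit by 5; {[9,12],[11,13],[12,15]} hit by 12; {[18,20],[19,22]} hit by 20; {[21,25]} hit by 25.
Points: 2, 5, 12, 20, 25 (5 total).

2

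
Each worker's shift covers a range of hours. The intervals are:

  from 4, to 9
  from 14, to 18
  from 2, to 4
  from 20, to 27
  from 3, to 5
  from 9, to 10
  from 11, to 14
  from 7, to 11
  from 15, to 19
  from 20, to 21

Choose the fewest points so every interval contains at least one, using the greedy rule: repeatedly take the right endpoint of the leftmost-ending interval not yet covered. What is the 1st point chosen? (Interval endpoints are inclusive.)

Sort by right endpoint; whenever an interval is uncovered, place a point at its right end.
Sorted: [2,4] [3,5] [4,9] [9,10] [7,11] [11,14] [14,18] [15,19] [20,21] [20,27]
{[2,4],[3,5],[4,9]} hit by 4; {[9,10],[7,11]} hit by 10; {[11,14],[14,18]} hit by 14; {[15,19]} hit by 19; {[20,21],[20,27]} hit by 21.
Points: 4, 10, 14, 19, 21 (5 total).

4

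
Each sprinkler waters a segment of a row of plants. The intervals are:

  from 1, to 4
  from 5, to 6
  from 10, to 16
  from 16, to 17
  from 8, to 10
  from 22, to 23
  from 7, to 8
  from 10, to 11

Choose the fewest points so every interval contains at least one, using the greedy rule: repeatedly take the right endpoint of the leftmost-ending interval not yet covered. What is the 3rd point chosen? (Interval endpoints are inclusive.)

Sort by right endpoint; whenever an interval is uncovered, place a point at its right end.
Sorted: [1,4] [5,6] [7,8] [8,10] [10,11] [10,16] [16,17] [22,23]
{[1,4]} hit by 4; {[5,6]} hit by 6; {[7,8],[8,10]} hit by 8; {[10,11],[10,16]} hit by 11; {[16,17]} hit by 17; {[22,23]} hit by 23.
Points: 4, 6, 8, 11, 17, 23 (6 total).

8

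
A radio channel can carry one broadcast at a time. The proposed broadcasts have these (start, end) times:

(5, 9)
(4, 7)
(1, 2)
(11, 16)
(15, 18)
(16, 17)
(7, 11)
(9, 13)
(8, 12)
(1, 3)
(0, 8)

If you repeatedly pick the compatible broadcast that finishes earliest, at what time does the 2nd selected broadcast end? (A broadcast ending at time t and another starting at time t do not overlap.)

7

Sort by end time and greedily take each interval whose start is ≥ the last chosen end.
By end time: (1,2), (1,3), (4,7), (0,8), (5,9), (7,11), (8,12), (9,13), (11,16), (16,17), (15,18).
Pick (1,2); next start ≥ 2 → (4,7); next start ≥ 7 → (7,11); next start ≥ 11 → (11,16); next start ≥ 16 → (16,17).
Selected: (1,2) (4,7) (7,11) (11,16) (16,17)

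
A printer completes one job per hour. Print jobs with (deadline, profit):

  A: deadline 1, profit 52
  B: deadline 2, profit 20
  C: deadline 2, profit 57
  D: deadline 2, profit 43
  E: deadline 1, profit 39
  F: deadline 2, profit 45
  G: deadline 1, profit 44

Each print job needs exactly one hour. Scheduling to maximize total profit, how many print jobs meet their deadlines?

Profit order: C=57 A=52 F=45 G=44 D=43 E=39 B=20
Assign: C→slot 2, A→slot 1, F skipped, G skipped, D skipped, E skipped, B skipped.
Slots: [1:A] [2:C]
2 of 7 scheduled.

2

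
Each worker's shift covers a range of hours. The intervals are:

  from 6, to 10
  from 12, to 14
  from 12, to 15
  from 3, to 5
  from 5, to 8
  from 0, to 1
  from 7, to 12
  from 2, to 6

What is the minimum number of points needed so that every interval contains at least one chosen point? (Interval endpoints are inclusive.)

4

Process intervals by earliest right end; each time one isn't hit yet, stab at its right endpoint.
Sorted: [0,1] [3,5] [2,6] [5,8] [6,10] [7,12] [12,14] [12,15]
{[0,1]} hit by 1; {[3,5],[2,6],[5,8]} hit by 5; {[6,10],[7,12]} hit by 10; {[12,14],[12,15]} hit by 14.
Points: 1, 5, 10, 14 (4 total).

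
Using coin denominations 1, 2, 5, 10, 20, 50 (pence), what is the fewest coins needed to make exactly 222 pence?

222 = 4×50 + 1×20 + 1×2
Total coins = 4 + 1 + 1 = 6

6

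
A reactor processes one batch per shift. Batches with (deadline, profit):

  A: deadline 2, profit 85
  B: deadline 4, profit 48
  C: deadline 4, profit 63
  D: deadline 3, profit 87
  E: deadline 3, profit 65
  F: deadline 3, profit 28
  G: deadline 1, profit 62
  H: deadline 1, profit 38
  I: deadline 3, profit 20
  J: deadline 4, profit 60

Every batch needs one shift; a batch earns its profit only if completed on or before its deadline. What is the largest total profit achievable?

300

By profit: D(d3,87), A(d2,85), E(d3,65), C(d4,63), G(d1,62), J(d4,60), B(d4,48), H(d1,38), F(d3,28), I(d3,20)
D→slot 3; A→slot 2; E→slot 1; C→slot 4; G skipped; J skipped; B skipped; H skipped; F skipped; I skipped.
Profit = 65 + 85 + 87 + 63 = 300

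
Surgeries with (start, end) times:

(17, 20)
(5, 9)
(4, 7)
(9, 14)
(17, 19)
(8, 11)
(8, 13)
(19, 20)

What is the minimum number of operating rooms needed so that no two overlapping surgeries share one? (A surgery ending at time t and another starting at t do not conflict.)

starts: [4, 5, 8, 8, 9, 17, 17, 19]
ends:   [7, 9, 11, 13, 14, 19, 20, 20]
s4→1 s5→2 e7→1 s8→2 s8→3  — peak 3.

3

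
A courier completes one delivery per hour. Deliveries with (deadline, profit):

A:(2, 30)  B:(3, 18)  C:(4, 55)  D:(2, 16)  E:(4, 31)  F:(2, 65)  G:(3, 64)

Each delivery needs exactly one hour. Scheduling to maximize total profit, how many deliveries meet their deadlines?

4

Profit order: F=65 G=64 C=55 E=31 A=30 B=18 D=16
Assign: F→slot 2, G→slot 3, C→slot 4, E→slot 1, A skipped, B skipped, D skipped.
Slots: [1:E] [2:F] [3:G] [4:C]
4 of 7 scheduled.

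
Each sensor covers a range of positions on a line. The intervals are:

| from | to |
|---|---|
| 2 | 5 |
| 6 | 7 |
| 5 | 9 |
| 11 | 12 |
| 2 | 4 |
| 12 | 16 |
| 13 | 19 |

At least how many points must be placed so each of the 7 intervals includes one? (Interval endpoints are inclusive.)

4

By right end: [2,4]  [2,5]  [6,7]  [5,9]  [11,12]  [12,16]  [13,19]
[2,4] uncovered → point at 4; [6,7] uncovered → point at 7; [11,12] uncovered → point at 12; [13,19] uncovered → point at 19.
Points: 4, 7, 12, 19 (4 total).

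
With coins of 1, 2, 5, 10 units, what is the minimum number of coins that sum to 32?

4

Use the largest denomination that fits, subtract, and repeat.
32 = 3×10 + 1×2
Total coins = 3 + 1 = 4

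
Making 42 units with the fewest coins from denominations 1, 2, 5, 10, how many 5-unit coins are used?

0

Use the largest denomination that fits, subtract, and repeat.
42 = 4×10 + 1×2
Count of 5: 0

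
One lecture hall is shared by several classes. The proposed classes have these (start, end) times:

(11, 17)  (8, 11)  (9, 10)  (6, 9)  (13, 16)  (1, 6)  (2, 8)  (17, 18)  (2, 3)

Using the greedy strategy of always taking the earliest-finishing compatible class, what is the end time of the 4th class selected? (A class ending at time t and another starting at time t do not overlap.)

16

By end time: (2,3), (1,6), (2,8), (6,9), (9,10), (8,11), (13,16), (11,17), (17,18).
Pick (2,3); next start ≥ 3 → (6,9); next start ≥ 9 → (9,10); next start ≥ 10 → (13,16); next start ≥ 16 → (17,18).
Selected: (2,3) (6,9) (9,10) (13,16) (17,18)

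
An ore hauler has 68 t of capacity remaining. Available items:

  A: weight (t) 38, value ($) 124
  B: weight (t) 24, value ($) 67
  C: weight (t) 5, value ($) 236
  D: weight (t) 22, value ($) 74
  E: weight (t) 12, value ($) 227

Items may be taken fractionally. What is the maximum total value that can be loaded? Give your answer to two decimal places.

Order: C (236/5=47.20) > E (227/12=18.92) > D (74/22=3.36) > A (124/38=3.26) > B (67/24=2.79)
Fill: take C (5 @ 236) → take E (12 @ 227) → take D (22 @ 74) → take 29/38 of A → 94.63; 68/68 used.
Total value = 631.63

631.63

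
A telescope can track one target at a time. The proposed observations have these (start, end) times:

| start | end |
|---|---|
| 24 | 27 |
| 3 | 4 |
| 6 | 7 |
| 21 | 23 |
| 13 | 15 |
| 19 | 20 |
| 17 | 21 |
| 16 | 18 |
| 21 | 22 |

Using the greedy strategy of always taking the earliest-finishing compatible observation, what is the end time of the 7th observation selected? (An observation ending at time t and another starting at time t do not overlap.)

27

Order by finish time; keep every interval that doesn't clash with the previous kept one.
By end time: (3,4), (6,7), (13,15), (16,18), (19,20), (17,21), (21,22), (21,23), (24,27).
Pick (3,4); next start ≥ 4 → (6,7); next start ≥ 7 → (13,15); next start ≥ 15 → (16,18); next start ≥ 18 → (19,20); next start ≥ 20 → (21,22); next start ≥ 22 → (24,27).
Selected: (3,4) (6,7) (13,15) (16,18) (19,20) (21,22) (24,27)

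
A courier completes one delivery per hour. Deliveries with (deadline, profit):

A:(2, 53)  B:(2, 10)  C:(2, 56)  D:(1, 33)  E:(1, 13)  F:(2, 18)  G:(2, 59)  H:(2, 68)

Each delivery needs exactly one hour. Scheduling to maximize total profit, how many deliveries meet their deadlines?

2

Profit order: H=68 G=59 C=56 A=53 D=33 F=18 E=13 B=10
Assign: H→slot 2, G→slot 1, C skipped, A skipped, D skipped, F skipped, E skipped, B skipped.
Slots: [1:G] [2:H]
2 of 8 scheduled.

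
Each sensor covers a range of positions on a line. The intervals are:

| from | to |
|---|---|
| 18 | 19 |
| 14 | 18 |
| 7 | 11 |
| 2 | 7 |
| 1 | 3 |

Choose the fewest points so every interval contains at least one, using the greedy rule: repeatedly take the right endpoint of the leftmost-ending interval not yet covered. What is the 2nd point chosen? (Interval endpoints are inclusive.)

11

Sorted: [1,3] [2,7] [7,11] [14,18] [18,19]
{[1,3],[2,7]} hit by 3; {[7,11]} hit by 11; {[14,18],[18,19]} hit by 18.
Points: 3, 11, 18 (3 total).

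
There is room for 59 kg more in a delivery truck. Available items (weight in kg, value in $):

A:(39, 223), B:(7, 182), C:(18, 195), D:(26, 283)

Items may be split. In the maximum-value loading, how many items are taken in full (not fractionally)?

3

Sort by value per unit weight and fill in that order.
Order: B (182/7=26.00) > D (283/26=10.88) > C (195/18=10.83) > A (223/39=5.72)
Fill: take B (7 @ 182) → take D (26 @ 283) → take C (18 @ 195) → take 8/39 of A → 45.74; 59/59 used.
3 item(s) taken whole; one partial (take 8/39 of A).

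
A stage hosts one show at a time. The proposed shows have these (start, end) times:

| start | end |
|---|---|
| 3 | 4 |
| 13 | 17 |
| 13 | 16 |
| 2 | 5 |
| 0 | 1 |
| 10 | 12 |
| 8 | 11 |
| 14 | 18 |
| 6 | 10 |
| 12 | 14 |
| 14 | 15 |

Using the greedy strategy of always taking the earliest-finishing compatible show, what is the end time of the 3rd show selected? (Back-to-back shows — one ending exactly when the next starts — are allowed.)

10

Greedy by earliest finish: after sorting by end time, pick each interval compatible with the last pick.
By end time: (0,1), (3,4), (2,5), (6,10), (8,11), (10,12), (12,14), (14,15), (13,16), (13,17), (14,18).
Pick (0,1); next start ≥ 1 → (3,4); next start ≥ 4 → (6,10); next start ≥ 10 → (10,12); next start ≥ 12 → (12,14); next start ≥ 14 → (14,15).
Selected: (0,1) (3,4) (6,10) (10,12) (12,14) (14,15)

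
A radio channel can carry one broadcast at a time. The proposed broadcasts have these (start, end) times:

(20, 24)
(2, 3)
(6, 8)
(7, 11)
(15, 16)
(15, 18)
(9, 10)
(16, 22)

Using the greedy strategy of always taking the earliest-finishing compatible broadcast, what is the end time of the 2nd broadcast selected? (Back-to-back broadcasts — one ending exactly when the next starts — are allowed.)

8

Sorted by end: (2,3)  (6,8)  (9,10)  (7,11)  (15,16)  (15,18)  (16,22)  (20,24)
take (2,3); take (6,8); take (9,10); take (15,16); take (16,22); skip (20,24).
Selected: (2,3) (6,8) (9,10) (15,16) (16,22)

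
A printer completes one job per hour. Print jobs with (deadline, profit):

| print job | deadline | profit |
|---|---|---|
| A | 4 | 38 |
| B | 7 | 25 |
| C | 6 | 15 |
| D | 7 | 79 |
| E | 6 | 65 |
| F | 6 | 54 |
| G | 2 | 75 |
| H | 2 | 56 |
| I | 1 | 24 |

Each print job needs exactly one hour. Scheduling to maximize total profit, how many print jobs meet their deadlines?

Sort by profit descending; place each in the latest free slot ≤ its deadline.
By profit: D(d7,79), G(d2,75), E(d6,65), H(d2,56), F(d6,54), A(d4,38), B(d7,25), I(d1,24), C(d6,15)
D→slot 7; G→slot 2; E→slot 6; H→slot 1; F→slot 5; A→slot 4; B→slot 3; I skipped; C skipped.
7 of 9 scheduled.

7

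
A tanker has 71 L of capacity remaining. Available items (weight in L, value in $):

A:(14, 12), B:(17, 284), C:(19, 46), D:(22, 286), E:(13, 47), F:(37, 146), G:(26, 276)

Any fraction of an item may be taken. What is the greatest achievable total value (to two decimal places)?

Greedy by value/weight ratio, highest first.
Ratios (sorted): B 16.71, D 13.00, G 10.62, F 3.95, E 3.62, C 2.42, A 0.86
take B (17 @ 284); take D (22 @ 286); take G (26 @ 276); take 6/37 of F → 23.68. Capacity used 71/71.
Total value = 869.68

869.68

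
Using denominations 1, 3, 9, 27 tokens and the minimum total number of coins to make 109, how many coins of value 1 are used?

109 = 4×27 + 1×1
Count of 1: 1

1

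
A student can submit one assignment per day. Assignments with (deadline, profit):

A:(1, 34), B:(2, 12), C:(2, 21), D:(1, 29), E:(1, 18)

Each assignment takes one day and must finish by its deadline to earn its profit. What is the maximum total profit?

55

Sort by profit descending; place each in the latest free slot ≤ its deadline.
By profit: A(d1,34), D(d1,29), C(d2,21), E(d1,18), B(d2,12)
A→slot 1; D skipped; C→slot 2; E skipped; B skipped.
Profit = 34 + 21 = 55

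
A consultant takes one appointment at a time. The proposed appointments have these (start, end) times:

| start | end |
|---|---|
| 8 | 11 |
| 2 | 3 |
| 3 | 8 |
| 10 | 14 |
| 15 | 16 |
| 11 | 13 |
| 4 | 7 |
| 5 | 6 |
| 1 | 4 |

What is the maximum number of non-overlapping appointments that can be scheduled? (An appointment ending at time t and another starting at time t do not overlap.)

5

Greedy by earliest finish: after sorting by end time, pick each interval compatible with the last pick.
By end time: (2,3), (1,4), (5,6), (4,7), (3,8), (8,11), (11,13), (10,14), (15,16).
Pick (2,3); next start ≥ 3 → (5,6); next start ≥ 6 → (8,11); next start ≥ 11 → (11,13); next start ≥ 13 → (15,16).
Selected 5 appointments.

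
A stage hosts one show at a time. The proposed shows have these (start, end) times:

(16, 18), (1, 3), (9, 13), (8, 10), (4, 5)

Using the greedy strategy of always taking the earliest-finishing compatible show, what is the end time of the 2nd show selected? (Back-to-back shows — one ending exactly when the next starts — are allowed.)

Greedy by earliest finish: after sorting by end time, pick each interval compatible with the last pick.
Sorted by end: (1,3)  (4,5)  (8,10)  (9,13)  (16,18)
take (1,3); take (4,5); take (8,10); take (16,18).
Selected: (1,3) (4,5) (8,10) (16,18)

5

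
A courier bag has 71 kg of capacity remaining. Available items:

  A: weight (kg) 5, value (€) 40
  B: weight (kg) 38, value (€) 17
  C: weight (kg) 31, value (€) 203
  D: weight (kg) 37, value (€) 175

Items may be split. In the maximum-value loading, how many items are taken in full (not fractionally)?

Ratios (sorted): A 8.00, C 6.55, D 4.73, B 0.45
take A (5 @ 40); take C (31 @ 203); take 35/37 of D → 165.54. Capacity used 71/71.
2 item(s) taken whole; one partial (take 35/37 of D).

2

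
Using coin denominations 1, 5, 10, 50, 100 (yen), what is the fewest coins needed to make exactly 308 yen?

Greedy: take as many of the largest coin as possible, then repeat with the remainder.
308 − 3×100→8 − 1×5→3 − 3×1→0
Total coins = 3 + 1 + 3 = 7

7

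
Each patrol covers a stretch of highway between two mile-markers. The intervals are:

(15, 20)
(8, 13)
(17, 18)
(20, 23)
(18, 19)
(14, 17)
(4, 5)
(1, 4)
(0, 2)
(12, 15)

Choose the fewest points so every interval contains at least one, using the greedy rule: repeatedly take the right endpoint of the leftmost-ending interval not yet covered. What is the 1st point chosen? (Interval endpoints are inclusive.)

Sorted: [0,2] [1,4] [4,5] [8,13] [12,15] [14,17] [17,18] [18,19] [15,20] [20,23]
{[0,2],[1,4]} hit by 2; {[4,5]} hit by 5; {[8,13],[12,15]} hit by 13; {[14,17],[17,18]} hit by 17; {[18,19],[15,20]} hit by 19; {[20,23]} hit by 23.
Points: 2, 5, 13, 17, 19, 23 (6 total).

2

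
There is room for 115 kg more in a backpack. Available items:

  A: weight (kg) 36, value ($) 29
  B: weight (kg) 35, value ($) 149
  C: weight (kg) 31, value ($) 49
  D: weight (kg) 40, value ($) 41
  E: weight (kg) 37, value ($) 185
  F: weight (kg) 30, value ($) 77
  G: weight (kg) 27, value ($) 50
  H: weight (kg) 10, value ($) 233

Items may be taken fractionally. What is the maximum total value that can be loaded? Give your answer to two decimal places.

649.56

Greedy by value/weight ratio, highest first.
Ratios (sorted): H 23.30, E 5.00, B 4.26, F 2.57, G 1.85, C 1.58, D 1.02, A 0.81
take H (10 @ 233); take E (37 @ 185); take B (35 @ 149); take F (30 @ 77); take 3/27 of G → 5.56. Capacity used 115/115.
Total value = 649.56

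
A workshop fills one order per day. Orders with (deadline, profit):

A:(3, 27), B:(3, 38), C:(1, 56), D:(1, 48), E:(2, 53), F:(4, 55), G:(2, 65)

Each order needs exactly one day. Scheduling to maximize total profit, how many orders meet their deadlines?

Sort by profit descending; place each in the latest free slot ≤ its deadline.
Profit order: G=65 C=56 F=55 E=53 D=48 B=38 A=27
Assign: G→slot 2, C→slot 1, F→slot 4, E skipped, D skipped, B→slot 3, A skipped.
Slots: [1:C] [2:G] [3:B] [4:F]
4 of 7 scheduled.

4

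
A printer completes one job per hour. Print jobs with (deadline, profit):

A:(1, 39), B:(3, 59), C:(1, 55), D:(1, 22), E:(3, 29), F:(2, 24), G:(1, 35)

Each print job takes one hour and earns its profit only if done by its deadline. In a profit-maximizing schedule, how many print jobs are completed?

Take jobs in profit order; each goes to the latest open slot no later than its deadline.
Profit order: B=59 C=55 A=39 G=35 E=29 F=24 D=22
Assign: B→slot 3, C→slot 1, A skipped, G skipped, E→slot 2, F skipped, D skipped.
Slots: [1:C] [2:E] [3:B]
3 of 7 scheduled.

3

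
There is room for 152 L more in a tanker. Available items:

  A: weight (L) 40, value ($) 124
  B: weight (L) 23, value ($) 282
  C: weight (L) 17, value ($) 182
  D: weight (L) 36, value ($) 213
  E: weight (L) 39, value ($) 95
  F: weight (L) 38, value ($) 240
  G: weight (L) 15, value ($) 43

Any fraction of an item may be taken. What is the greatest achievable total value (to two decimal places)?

Sort by value per unit weight and fill in that order.
Ratios (sorted): B 12.26, C 10.71, F 6.32, D 5.92, A 3.10, G 2.87, E 2.44
take B (23 @ 282); take C (17 @ 182); take F (38 @ 240); take D (36 @ 213); take 38/40 of A → 117.80. Capacity used 152/152.
Total value = 1034.80

1034.80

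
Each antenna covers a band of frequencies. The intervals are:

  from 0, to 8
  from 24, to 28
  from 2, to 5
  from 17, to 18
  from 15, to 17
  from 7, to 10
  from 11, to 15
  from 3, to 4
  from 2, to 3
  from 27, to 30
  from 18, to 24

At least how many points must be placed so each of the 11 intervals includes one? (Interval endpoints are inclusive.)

By right end: [2,3]  [3,4]  [2,5]  [0,8]  [7,10]  [11,15]  [15,17]  [17,18]  [18,24]  [24,28]  [27,30]
[2,3] uncovered → point at 3; [7,10] uncovered → point at 10; [11,15] uncovered → point at 15; [17,18] uncovered → point at 18; [24,28] uncovered → point at 28.
Points: 3, 10, 15, 18, 28 (5 total).

5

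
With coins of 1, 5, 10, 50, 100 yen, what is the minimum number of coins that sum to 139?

Use the largest denomination that fits, subtract, and repeat.
139 − 1×100→39 − 3×10→9 − 1×5→4 − 4×1→0
Total coins = 1 + 3 + 1 + 4 = 9

9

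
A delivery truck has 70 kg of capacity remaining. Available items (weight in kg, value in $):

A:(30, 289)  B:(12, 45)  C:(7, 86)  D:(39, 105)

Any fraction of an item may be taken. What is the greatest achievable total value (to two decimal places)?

Greedy by value/weight ratio, highest first.
Order: C (86/7=12.29) > A (289/30=9.63) > B (45/12=3.75) > D (105/39=2.69)
Fill: take C (7 @ 86) → take A (30 @ 289) → take B (12 @ 45) → take 21/39 of D → 56.54; 70/70 used.
Total value = 476.54

476.54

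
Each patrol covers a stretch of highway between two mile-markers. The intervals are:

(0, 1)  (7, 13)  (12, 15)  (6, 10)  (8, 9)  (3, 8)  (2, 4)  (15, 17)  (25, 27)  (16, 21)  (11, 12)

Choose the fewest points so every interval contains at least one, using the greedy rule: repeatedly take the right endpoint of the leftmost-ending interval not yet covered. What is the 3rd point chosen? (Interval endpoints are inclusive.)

By right end: [0,1]  [2,4]  [3,8]  [8,9]  [6,10]  [11,12]  [7,13]  [12,15]  [15,17]  [16,21]  [25,27]
[0,1] uncovered → point at 1; [2,4] uncovered → point at 4; [8,9] uncovered → point at 9; [11,12] uncovered → point at 12; [15,17] uncovered → point at 17; [25,27] uncovered → point at 27.
Points: 1, 4, 9, 12, 17, 27 (6 total).

9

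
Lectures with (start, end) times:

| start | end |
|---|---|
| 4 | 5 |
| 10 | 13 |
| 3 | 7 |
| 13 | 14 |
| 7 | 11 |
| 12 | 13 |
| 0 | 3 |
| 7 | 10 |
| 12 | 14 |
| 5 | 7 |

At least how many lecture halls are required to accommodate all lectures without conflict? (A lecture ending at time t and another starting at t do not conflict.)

The answer is the maximum number of intervals overlapping at any instant.
Events (time:±→running): 0:+→1 3:-→0 3:+→1 4:+→2 5:-→1 5:+→2 7:-→1 7:-→0 7:+→1 7:+→2 10:-→1 10:+→2 11:-→1 12:+→2 12:+→3 … peak 3.

3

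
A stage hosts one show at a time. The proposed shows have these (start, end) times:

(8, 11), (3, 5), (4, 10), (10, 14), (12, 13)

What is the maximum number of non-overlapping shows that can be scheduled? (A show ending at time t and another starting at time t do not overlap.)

3

Sort by end time and greedily take each interval whose start is ≥ the last chosen end.
Sorted by end: (3,5)  (4,10)  (8,11)  (12,13)  (10,14)
take (3,5); skip (4,10); take (8,11); take (12,13).
Selected 3 shows.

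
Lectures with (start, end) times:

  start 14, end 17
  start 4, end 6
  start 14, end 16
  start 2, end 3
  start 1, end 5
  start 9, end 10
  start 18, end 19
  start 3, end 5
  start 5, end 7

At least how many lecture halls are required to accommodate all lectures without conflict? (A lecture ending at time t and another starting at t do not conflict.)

Count concurrent intervals with a sweep; the peak is the room count.
starts: [1, 2, 3, 4, 5, 9, 14, 14, 18]
ends:   [3, 5, 5, 6, 7, 10, 16, 17, 19]
s1→1 s2→2 e3→1 s3→2 s4→3  — peak 3.

3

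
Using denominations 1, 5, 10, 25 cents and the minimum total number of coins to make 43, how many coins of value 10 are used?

Use the largest denomination that fits, subtract, and repeat.
43 = 1×25 + 1×10 + 1×5 + 3×1
Count of 10: 1

1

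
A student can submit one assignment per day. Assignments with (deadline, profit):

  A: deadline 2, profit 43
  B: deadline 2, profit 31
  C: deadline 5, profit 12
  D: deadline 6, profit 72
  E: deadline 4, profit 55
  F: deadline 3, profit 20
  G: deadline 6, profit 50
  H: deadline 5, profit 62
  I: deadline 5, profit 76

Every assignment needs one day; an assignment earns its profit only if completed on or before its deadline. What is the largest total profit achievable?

358

Sort by profit descending; place each in the latest free slot ≤ its deadline.
Profit order: I=76 D=72 H=62 E=55 G=50 A=43 B=31 F=20 C=12
Assign: I→slot 5, D→slot 6, H→slot 4, E→slot 3, G→slot 2, A→slot 1, B skipped, F skipped, C skipped.
Slots: [1:A] [2:G] [3:E] [4:H] [5:I] [6:D]
Profit = 43 + 50 + 55 + 62 + 76 + 72 = 358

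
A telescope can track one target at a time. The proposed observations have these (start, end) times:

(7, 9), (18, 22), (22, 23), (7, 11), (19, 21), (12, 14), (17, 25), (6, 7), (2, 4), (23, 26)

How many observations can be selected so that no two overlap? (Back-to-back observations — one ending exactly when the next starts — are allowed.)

7

Greedy by earliest finish: after sorting by end time, pick each interval compatible with the last pick.
Sorted by end: (2,4)  (6,7)  (7,9)  (7,11)  (12,14)  (19,21)  (18,22)  (22,23)  (17,25)  (23,26)
take (2,4); take (6,7); take (7,9); take (12,14); take (19,21); skip (18,22); take (22,23); take (23,26).
Selected 7 observations.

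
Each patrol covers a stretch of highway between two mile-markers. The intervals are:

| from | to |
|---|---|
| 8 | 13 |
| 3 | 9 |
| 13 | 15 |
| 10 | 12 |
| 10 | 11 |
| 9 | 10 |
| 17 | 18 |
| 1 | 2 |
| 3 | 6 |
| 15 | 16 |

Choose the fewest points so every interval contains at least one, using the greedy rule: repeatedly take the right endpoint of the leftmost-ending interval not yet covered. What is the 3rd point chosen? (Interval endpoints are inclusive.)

10

Sorted: [1,2] [3,6] [3,9] [9,10] [10,11] [10,12] [8,13] [13,15] [15,16] [17,18]
{[1,2]} hit by 2; {[3,6],[3,9]} hit by 6; {[9,10],[10,11],[10,12],[8,13]} hit by 10; {[13,15],[15,16]} hit by 15; {[17,18]} hit by 18.
Points: 2, 6, 10, 15, 18 (5 total).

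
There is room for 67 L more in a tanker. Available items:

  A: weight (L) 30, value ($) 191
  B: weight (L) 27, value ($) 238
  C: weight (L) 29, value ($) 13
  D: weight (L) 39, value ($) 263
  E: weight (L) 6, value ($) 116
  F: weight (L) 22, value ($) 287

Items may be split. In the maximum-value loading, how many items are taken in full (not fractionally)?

3

Greedy by value/weight ratio, highest first.
Order: E (116/6=19.33) > F (287/22=13.05) > B (238/27=8.81) > D (263/39=6.74) > A (191/30=6.37) > C (13/29=0.45)
Fill: take E (6 @ 116) → take F (22 @ 287) → take B (27 @ 238) → take 12/39 of D → 80.92; 67/67 used.
3 item(s) taken whole; one partial (take 12/39 of D).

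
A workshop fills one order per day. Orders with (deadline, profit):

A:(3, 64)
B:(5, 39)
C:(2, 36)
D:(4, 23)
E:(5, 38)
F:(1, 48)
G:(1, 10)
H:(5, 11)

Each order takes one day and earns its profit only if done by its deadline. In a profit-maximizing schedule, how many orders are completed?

5

Take jobs in profit order; each goes to the latest open slot no later than its deadline.
Profit order: A=64 F=48 B=39 E=38 C=36 D=23 H=11 G=10
Assign: A→slot 3, F→slot 1, B→slot 5, E→slot 4, C→slot 2, D skipped, H skipped, G skipped.
Slots: [1:F] [2:C] [3:A] [4:E] [5:B]
5 of 8 scheduled.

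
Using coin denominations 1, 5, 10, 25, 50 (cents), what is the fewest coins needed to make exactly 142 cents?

142 = 2×50 + 1×25 + 1×10 + 1×5 + 2×1
Total coins = 2 + 1 + 1 + 1 + 2 = 7

7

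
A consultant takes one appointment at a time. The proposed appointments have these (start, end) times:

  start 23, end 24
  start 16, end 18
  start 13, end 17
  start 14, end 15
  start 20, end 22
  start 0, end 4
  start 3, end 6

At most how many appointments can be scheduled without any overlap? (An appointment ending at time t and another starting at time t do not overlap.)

Greedy by earliest finish: after sorting by end time, pick each interval compatible with the last pick.
By end time: (0,4), (3,6), (14,15), (13,17), (16,18), (20,22), (23,24).
Pick (0,4); next start ≥ 4 → (14,15); next start ≥ 15 → (16,18); next start ≥ 18 → (20,22); next start ≥ 22 → (23,24).
Selected 5 appointments.

5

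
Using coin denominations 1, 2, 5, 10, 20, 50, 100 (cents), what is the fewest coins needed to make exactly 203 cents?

Greedy: take as many of the largest coin as possible, then repeat with the remainder.
203 − 2×100→3 − 1×2→1 − 1×1→0
Total coins = 2 + 1 + 1 = 4

4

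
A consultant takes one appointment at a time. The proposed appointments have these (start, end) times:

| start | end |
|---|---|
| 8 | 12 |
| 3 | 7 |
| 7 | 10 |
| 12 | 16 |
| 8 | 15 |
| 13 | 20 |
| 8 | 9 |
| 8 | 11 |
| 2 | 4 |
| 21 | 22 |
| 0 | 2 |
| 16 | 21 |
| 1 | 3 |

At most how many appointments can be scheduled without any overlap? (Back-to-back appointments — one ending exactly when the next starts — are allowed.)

Sorted by end: (0,2)  (1,3)  (2,4)  (3,7)  (8,9)  (7,10)  (8,11)  (8,12)  (8,15)  (12,16)  (13,20)  (16,21)  (21,22)
take (0,2); take (2,4); take (8,9); take (12,16); take (16,21); take (21,22).
Selected 6 appointments.

6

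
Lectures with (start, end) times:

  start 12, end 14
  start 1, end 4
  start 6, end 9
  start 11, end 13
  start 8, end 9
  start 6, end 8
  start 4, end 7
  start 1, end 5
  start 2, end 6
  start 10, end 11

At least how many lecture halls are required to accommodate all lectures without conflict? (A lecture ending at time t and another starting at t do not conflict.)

3

Events (time:±→running): 1:+→1 1:+→2 2:+→3 … peak 3.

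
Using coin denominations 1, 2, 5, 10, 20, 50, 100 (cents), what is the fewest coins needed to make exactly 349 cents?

8

349 = 3×100 + 2×20 + 1×5 + 2×2
Total coins = 3 + 2 + 1 + 2 = 8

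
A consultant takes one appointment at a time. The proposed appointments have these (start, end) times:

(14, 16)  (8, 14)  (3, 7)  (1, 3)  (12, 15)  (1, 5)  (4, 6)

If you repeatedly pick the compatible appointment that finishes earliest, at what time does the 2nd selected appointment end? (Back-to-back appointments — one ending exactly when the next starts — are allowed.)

Sort by end time and greedily take each interval whose start is ≥ the last chosen end.
By end time: (1,3), (1,5), (4,6), (3,7), (8,14), (12,15), (14,16).
Pick (1,3); next start ≥ 3 → (4,6); next start ≥ 6 → (8,14); next start ≥ 14 → (14,16).
Selected: (1,3) (4,6) (8,14) (14,16)

6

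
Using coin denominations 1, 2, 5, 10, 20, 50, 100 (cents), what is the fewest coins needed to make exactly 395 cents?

7

Greedy: take as many of the largest coin as possible, then repeat with the remainder.
395 − 3×100→95 − 1×50→45 − 2×20→5 − 1×5→0
Total coins = 3 + 1 + 2 + 1 = 7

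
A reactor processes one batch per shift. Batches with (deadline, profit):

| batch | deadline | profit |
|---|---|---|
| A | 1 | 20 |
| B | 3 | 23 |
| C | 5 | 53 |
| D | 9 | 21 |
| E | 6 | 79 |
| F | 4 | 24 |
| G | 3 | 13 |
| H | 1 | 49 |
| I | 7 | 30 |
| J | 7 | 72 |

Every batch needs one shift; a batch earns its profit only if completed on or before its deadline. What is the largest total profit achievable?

Sort by profit descending; place each in the latest free slot ≤ its deadline.
Profit order: E=79 J=72 C=53 H=49 I=30 F=24 B=23 D=21 A=20 G=13
Assign: E→slot 6, J→slot 7, C→slot 5, H→slot 1, I→slot 4, F→slot 3, B→slot 2, D→slot 9, A skipped, G skipped.
Slots: [1:H] [2:B] [3:F] [4:I] [5:C] [6:E] [7:J] [9:D]
Profit = 49 + 23 + 24 + 30 + 53 + 79 + 72 + 21 = 351

351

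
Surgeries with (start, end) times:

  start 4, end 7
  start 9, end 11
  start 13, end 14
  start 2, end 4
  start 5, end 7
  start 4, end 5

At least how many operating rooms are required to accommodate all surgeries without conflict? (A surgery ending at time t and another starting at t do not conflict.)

The answer is the maximum number of intervals overlapping at any instant.
starts: [2, 4, 4, 5, 9, 13]
ends:   [4, 5, 7, 7, 11, 14]
s2→1 e4→0 s4→1 s4→2  — peak 2.

2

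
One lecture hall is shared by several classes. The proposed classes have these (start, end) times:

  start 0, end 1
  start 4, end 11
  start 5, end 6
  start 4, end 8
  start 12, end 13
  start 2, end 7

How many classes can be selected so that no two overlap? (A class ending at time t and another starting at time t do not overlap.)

3

By end time: (0,1), (5,6), (2,7), (4,8), (4,11), (12,13).
Pick (0,1); next start ≥ 1 → (5,6); next start ≥ 6 → (12,13).
Selected 3 classes.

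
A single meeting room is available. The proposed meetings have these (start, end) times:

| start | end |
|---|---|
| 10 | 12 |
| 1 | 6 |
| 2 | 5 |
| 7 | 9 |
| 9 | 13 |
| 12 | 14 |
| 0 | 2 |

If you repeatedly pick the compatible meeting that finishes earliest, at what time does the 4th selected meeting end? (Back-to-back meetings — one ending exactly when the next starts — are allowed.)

12

Sort by end time and greedily take each interval whose start is ≥ the last chosen end.
By end time: (0,2), (2,5), (1,6), (7,9), (10,12), (9,13), (12,14).
Pick (0,2); next start ≥ 2 → (2,5); next start ≥ 5 → (7,9); next start ≥ 9 → (10,12); next start ≥ 12 → (12,14).
Selected: (0,2) (2,5) (7,9) (10,12) (12,14)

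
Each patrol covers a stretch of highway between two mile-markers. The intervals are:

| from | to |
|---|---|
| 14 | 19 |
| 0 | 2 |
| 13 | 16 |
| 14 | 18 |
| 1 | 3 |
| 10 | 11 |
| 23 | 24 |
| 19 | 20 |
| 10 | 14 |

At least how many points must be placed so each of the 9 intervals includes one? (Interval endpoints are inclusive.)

5

Sorted: [0,2] [1,3] [10,11] [10,14] [13,16] [14,18] [14,19] [19,20] [23,24]
{[0,2],[1,3]} hit by 2; {[10,11],[10,14]} hit by 11; {[13,16],[14,18],[14,19]} hit by 16; {[19,20]} hit by 20; {[23,24]} hit by 24.
Points: 2, 11, 16, 20, 24 (5 total).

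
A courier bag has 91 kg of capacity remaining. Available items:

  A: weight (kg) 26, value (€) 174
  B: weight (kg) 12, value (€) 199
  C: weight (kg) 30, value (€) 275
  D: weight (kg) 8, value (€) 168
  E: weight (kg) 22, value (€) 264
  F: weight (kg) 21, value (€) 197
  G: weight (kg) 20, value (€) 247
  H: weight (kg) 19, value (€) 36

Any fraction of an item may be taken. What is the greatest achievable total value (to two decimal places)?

Greedy by value/weight ratio, highest first.
Order: D (168/8=21.00) > B (199/12=16.58) > G (247/20=12.35) > E (264/22=12.00) > F (197/21=9.38) > C (275/30=9.17) > A (174/26=6.69) > H (36/19=1.89)
Fill: take D (8 @ 168) → take B (12 @ 199) → take G (20 @ 247) → take E (22 @ 264) → take F (21 @ 197) → take 8/30 of C → 73.33; 91/91 used.
Total value = 1148.33

1148.33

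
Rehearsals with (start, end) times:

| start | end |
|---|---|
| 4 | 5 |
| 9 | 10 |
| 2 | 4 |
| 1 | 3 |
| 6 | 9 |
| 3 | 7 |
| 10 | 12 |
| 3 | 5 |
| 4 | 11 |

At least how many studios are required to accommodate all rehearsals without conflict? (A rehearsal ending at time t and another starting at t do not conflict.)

4

Events (time:±→running): 1:+→1 2:+→2 3:-→1 3:+→2 3:+→3 4:-→2 4:+→3 4:+→4 … peak 4.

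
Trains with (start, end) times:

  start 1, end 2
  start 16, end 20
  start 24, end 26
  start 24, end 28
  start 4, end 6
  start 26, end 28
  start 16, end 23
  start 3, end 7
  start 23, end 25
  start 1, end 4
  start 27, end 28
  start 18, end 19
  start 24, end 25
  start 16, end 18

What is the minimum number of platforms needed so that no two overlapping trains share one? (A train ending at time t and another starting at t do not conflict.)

Events (time:±→running): 1:+→1 1:+→2 2:-→1 3:+→2 4:-→1 4:+→2 6:-→1 7:-→0 16:+→1 16:+→2 16:+→3 18:-→2 18:+→3 19:-→2 20:-→1 23:-→0 23:+→1 24:+→2 24:+→3 24:+→4 … peak 4.

4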